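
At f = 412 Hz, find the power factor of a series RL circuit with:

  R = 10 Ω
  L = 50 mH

Step 1 — Angular frequency: ω = 2π·f = 2π·412 = 2589 rad/s.
Step 2 — Component impedances:
  R: Z = R = 10 Ω
  L: Z = jωL = j·2589·0.05 = 0 + j129.4 Ω
Step 3 — Series combination: Z_total = R + L = 10 + j129.4 Ω = 129.8∠85.6° Ω.
Step 4 — Power factor: PF = cos(φ) = Re(Z)/|Z| = 10/129.82 = 0.07703.
Step 5 — Type: Im(Z) = 129.4 ⇒ lagging (phase φ = 85.6°).

PF = 0.07703 (lagging, φ = 85.6°)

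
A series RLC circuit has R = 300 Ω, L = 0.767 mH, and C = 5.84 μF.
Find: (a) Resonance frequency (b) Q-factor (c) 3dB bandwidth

Step 1 — Resonance condition Im(Z)=0 gives ω₀ = 1/√(LC).
Step 2 — ω₀ = 1/√(0.000767·5.84e-06) = 1.494e+04 rad/s.
Step 3 — f₀ = ω₀/(2π) = 2378 Hz.
Step 4 — Series Q: Q = ω₀L/R = 1.494e+04·0.000767/300 = 0.0382.
Step 5 — 3dB bandwidth: Δω = ω₀/Q = 3.911e+05 rad/s; BW = Δω/(2π) = 6.225e+04 Hz.

(a) f₀ = 2378 Hz  (b) Q = 0.0382  (c) BW = 6.225e+04 Hz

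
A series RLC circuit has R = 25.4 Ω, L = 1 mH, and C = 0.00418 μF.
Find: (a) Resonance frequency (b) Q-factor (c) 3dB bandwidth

Step 1 — Resonance: ω₀ = 1/√(LC) = 1/√(0.001·4.18e-09) = 4.891e+05 rad/s.
Step 2 — f₀ = ω₀/(2π) = 7.785e+04 Hz.
Step 3 — Series Q: Q = ω₀L/R = 4.891e+05·0.001/25.4 = 19.26.
Step 4 — Bandwidth: Δω = ω₀/Q = 2.54e+04 rad/s; BW = Δω/(2π) = 4043 Hz.

(a) f₀ = 7.785e+04 Hz  (b) Q = 19.26  (c) BW = 4043 Hz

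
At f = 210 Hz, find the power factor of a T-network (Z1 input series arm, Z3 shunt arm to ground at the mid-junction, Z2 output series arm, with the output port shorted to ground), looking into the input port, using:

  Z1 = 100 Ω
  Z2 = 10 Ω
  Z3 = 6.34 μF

Step 1 — Angular frequency: ω = 2π·f = 2π·210 = 1319 rad/s.
Step 2 — Component impedances:
  Z1: Z = R = 100 Ω
  Z2: Z = R = 10 Ω
  Z3: Z = 1/(jωC) = -j/(ω·C) = 0 - j119.5 Ω
Step 3 — With the output port shorted to ground, the output series arm Z2 runs from the junction to ground; the shunt arm Z3 also runs from the junction to ground. They appear in parallel: Z3 || Z2 = 9.931 - j0.8307 Ω.
Step 4 — Series with input arm Z1: Z_in = Z1 + (Z3 || Z2) = 109.9 - j0.8307 Ω = 109.9∠-0.4° Ω.
Step 5 — Power factor: PF = cos(φ) = Re(Z)/|Z| = 109.9/109.9 = 1.
Step 6 — Type: Im(Z) = -0.8307 ⇒ leading (phase φ = -0.4°).

PF = 1 (leading, φ = -0.4°)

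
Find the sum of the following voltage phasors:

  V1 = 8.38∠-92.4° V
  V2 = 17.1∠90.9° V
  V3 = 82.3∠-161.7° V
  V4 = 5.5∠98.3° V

Step 1 — Convert each phasor to rectangular form:
  V1 = 8.38·(cos(-92.4°) + j·sin(-92.4°)) = -0.3509 - j8.373 V
  V2 = 17.1·(cos(90.9°) + j·sin(90.9°)) = -0.2686 + j17.1 V
  V3 = 82.3·(cos(-161.7°) + j·sin(-161.7°)) = -78.14 - j25.84 V
  V4 = 5.5·(cos(98.3°) + j·sin(98.3°)) = -0.794 + j5.442 V
Step 2 — Sum components: V_total = -79.55 - j11.67 V.
Step 3 — Convert to polar: |V_total| = 80.4 V, ∠V_total = -171.7°.

V_total = 80.4∠-171.7° V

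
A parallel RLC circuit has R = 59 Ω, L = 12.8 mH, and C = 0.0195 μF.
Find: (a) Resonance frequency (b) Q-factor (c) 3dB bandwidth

Step 1 — Resonance: ω₀ = 1/√(LC) = 1/√(0.0128·1.95e-08) = 6.33e+04 rad/s.
Step 2 — f₀ = ω₀/(2π) = 1.007e+04 Hz.
Step 3 — Parallel Q: Q = R/(ω₀L) = 59/(6.33e+04·0.0128) = 0.07282.
Step 4 — Bandwidth: Δω = ω₀/Q = 8.692e+05 rad/s; BW = Δω/(2π) = 1.383e+05 Hz.

(a) f₀ = 1.007e+04 Hz  (b) Q = 0.07282  (c) BW = 1.383e+05 Hz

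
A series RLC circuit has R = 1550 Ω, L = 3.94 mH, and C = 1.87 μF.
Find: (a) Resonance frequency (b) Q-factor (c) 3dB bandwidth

Step 1 — Resonance: ω₀ = 1/√(LC) = 1/√(0.00394·1.87e-06) = 1.165e+04 rad/s.
Step 2 — f₀ = ω₀/(2π) = 1854 Hz.
Step 3 — Series Q: Q = ω₀L/R = 1.165e+04·0.00394/1550 = 0.02961.
Step 4 — Bandwidth: Δω = ω₀/Q = 3.934e+05 rad/s; BW = Δω/(2π) = 6.261e+04 Hz.

(a) f₀ = 1854 Hz  (b) Q = 0.02961  (c) BW = 6.261e+04 Hz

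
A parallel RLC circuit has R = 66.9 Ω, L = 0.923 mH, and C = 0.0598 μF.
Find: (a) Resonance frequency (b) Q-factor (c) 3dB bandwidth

Step 1 — Resonance: ω₀ = 1/√(LC) = 1/√(0.000923·5.98e-08) = 1.346e+05 rad/s.
Step 2 — f₀ = ω₀/(2π) = 2.142e+04 Hz.
Step 3 — Parallel Q: Q = R/(ω₀L) = 66.9/(1.346e+05·0.000923) = 0.5385.
Step 4 — Bandwidth: Δω = ω₀/Q = 2.5e+05 rad/s; BW = Δω/(2π) = 3.978e+04 Hz.

(a) f₀ = 2.142e+04 Hz  (b) Q = 0.5385  (c) BW = 3.978e+04 Hz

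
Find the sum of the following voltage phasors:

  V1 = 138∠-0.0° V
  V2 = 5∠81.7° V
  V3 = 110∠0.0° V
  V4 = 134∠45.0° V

Step 1 — Convert each phasor to rectangular form:
  V1 = 138·(cos(-0.0°) + j·sin(-0.0°)) = 138 V
  V2 = 5·(cos(81.7°) + j·sin(81.7°)) = 0.7218 + j4.948 V
  V3 = 110·(cos(0.0°) + j·sin(0.0°)) = 110 V
  V4 = 134·(cos(45.0°) + j·sin(45.0°)) = 94.75 + j94.75 V
Step 2 — Sum components: V_total = 343.5 + j99.7 V.
Step 3 — Convert to polar: |V_total| = 357.7 V, ∠V_total = 16.2°.

V_total = 357.7∠16.2° V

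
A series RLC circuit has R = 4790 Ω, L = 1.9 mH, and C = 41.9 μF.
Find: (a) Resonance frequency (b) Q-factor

Step 1 — Resonance condition Im(Z)=0 gives ω₀ = 1/√(LC).
Step 2 — ω₀ = 1/√(0.0019·4.19e-05) = 3544 rad/s.
Step 3 — f₀ = ω₀/(2π) = 564.1 Hz.
Step 4 — Series Q: Q = ω₀L/R = 3544·0.0019/4790 = 0.001406.

(a) f₀ = 564.1 Hz  (b) Q = 0.001406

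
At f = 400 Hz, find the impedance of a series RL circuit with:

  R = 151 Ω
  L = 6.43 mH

Step 1 — Angular frequency: ω = 2π·f = 2π·400 = 2513 rad/s.
Step 2 — Component impedances:
  R: Z = R = 151 Ω
  L: Z = jωL = j·2513·0.00643 = 0 + j16.16 Ω
Step 3 — Series combination: Z_total = R + L = 151 + j16.16 Ω = 151.9∠6.1° Ω.

Z = 151 + j16.16 Ω = 151.9∠6.1° Ω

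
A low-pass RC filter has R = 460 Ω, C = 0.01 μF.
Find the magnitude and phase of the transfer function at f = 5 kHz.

Step 1 — Angular frequency: ω = 2π·5000 = 3.142e+04 rad/s.
Step 2 — Transfer function: H(jω) = 1/(1 + jωRC).
Step 3 — Denominator: 1 + jωRC = 1 + j·3.142e+04·460·1e-08 = 1 + j0.1445.
Step 4 — H = 0.9795 - j0.1416.
Step 5 — Magnitude: |H| = 0.9897 (-0.1 dB); phase: φ = -8.2°.

|H| = 0.9897 (-0.1 dB), φ = -8.2°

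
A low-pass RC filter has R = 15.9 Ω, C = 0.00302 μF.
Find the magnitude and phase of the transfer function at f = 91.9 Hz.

Step 1 — Angular frequency: ω = 2π·91.9 = 577.4 rad/s.
Step 2 — Transfer function: H(jω) = 1/(1 + jωRC).
Step 3 — Denominator: 1 + jωRC = 1 + j·577.4·15.9·3.02e-09 = 1 + j2.773e-05.
Step 4 — H = 1 - j2.773e-05.
Step 5 — Magnitude: |H| = 1 (-0.0 dB); phase: φ = -0.0°.

|H| = 1 (-0.0 dB), φ = -0.0°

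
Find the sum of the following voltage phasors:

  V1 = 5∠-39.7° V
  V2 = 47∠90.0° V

Step 1 — Convert each phasor to rectangular form:
  V1 = 5·(cos(-39.7°) + j·sin(-39.7°)) = 3.847 - j3.194 V
  V2 = 47·(cos(90.0°) + j·sin(90.0°)) = 0 + j47 V
Step 2 — Sum components: V_total = 3.847 + j43.81 V.
Step 3 — Convert to polar: |V_total| = 43.97 V, ∠V_total = 85.0°.

V_total = 43.97∠85.0° V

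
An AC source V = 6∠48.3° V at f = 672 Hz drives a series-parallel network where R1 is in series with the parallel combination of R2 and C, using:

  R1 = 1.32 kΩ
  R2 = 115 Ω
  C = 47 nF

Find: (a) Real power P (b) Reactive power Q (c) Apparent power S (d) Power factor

Step 1 — Angular frequency: ω = 2π·f = 2π·672 = 4222 rad/s.
Step 2 — Component impedances:
  R1: Z = R = 1320 Ω
  R2: Z = R = 115 Ω
  C: Z = 1/(jωC) = -j/(ω·C) = 0 - j5039 Ω
Step 3 — Parallel branch: R2 || C = 1/(1/R2 + 1/C) = 114.9 - j2.623 Ω.
Step 4 — Series with R1: Z_total = R1 + (R2 || C) = 1435 - j2.623 Ω = 1435∠-0.1° Ω.
Step 5 — Source phasor: V = 6∠48.3° V = 3.991 + j4.48 V.
Step 6 — Current: I = V / Z = 0.002776 + j0.003127 A = 0.004181∠48.4° A.
Step 7 — Complex power: S = V·I* = 0.02509 - j4.586e-05 VA.
Step 8 — Real power: P = Re(S) = 0.02509 W.
Step 9 — Reactive power: Q = Im(S) = -4.586e-05 VAR.
Step 10 — Apparent power: |S| = 0.02509 VA.
Step 11 — Power factor: PF = P/|S| = 1 (leading).

(a) P = 0.02509 W  (b) Q = -4.586e-05 VAR  (c) S = 0.02509 VA  (d) PF = 1 (leading)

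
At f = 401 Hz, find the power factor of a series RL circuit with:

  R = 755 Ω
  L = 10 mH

Step 1 — Angular frequency: ω = 2π·f = 2π·401 = 2520 rad/s.
Step 2 — Component impedances:
  R: Z = R = 755 Ω
  L: Z = jωL = j·2520·0.01 = 0 + j25.2 Ω
Step 3 — Series combination: Z_total = R + L = 755 + j25.2 Ω = 755.4∠1.9° Ω.
Step 4 — Power factor: PF = cos(φ) = Re(Z)/|Z| = 755/755.42 = 0.9994.
Step 5 — Type: Im(Z) = 25.2 ⇒ lagging (phase φ = 1.9°).

PF = 0.9994 (lagging, φ = 1.9°)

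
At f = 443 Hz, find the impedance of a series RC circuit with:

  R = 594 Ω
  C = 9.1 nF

Step 1 — Angular frequency: ω = 2π·f = 2π·443 = 2783 rad/s.
Step 2 — Component impedances:
  R: Z = R = 594 Ω
  C: Z = 1/(jωC) = -j/(ω·C) = 0 - j3.948e+04 Ω
Step 3 — Series combination: Z_total = R + C = 594 - j3.948e+04 Ω = 3.948e+04∠-89.1° Ω.

Z = 594 - j3.948e+04 Ω = 3.948e+04∠-89.1° Ω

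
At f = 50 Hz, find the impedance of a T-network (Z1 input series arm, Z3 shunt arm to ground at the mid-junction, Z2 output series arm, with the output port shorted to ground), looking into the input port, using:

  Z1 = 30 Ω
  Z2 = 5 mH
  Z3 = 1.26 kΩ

Step 1 — Angular frequency: ω = 2π·f = 2π·50 = 314.2 rad/s.
Step 2 — Component impedances:
  Z1: Z = R = 30 Ω
  Z2: Z = jωL = j·314.2·0.005 = 0 + j1.571 Ω
  Z3: Z = R = 1260 Ω
Step 3 — With the output port shorted to ground, the output series arm Z2 runs from the junction to ground; the shunt arm Z3 also runs from the junction to ground. They appear in parallel: Z3 || Z2 = 0.001958 + j1.571 Ω.
Step 4 — Series with input arm Z1: Z_in = Z1 + (Z3 || Z2) = 30 + j1.571 Ω = 30.04∠3.0° Ω.

Z = 30 + j1.571 Ω = 30.04∠3.0° Ω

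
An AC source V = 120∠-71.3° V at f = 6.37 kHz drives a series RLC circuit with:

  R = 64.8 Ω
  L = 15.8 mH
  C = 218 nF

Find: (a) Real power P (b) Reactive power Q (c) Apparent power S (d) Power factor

Step 1 — Angular frequency: ω = 2π·f = 2π·6370 = 4.002e+04 rad/s.
Step 2 — Component impedances:
  R: Z = R = 64.8 Ω
  L: Z = jωL = j·4.002e+04·0.0158 = 0 + j632.4 Ω
  C: Z = 1/(jωC) = -j/(ω·C) = 0 - j114.6 Ω
Step 3 — Series combination: Z_total = R + L + C = 64.8 + j517.8 Ω = 521.8∠82.9° Ω.
Step 4 — Source phasor: V = 120∠-71.3° V = 38.47 - j113.7 V.
Step 5 — Current: I = V / Z = -0.207 - j0.1002 A = 0.23∠-154.2° A.
Step 6 — Complex power: S = V·I* = 3.427 + j27.38 VA.
Step 7 — Real power: P = Re(S) = 3.427 W.
Step 8 — Reactive power: Q = Im(S) = 27.38 VAR.
Step 9 — Apparent power: |S| = 27.6 VA.
Step 10 — Power factor: PF = P/|S| = 0.1242 (lagging).

(a) P = 3.427 W  (b) Q = 27.38 VAR  (c) S = 27.6 VA  (d) PF = 0.1242 (lagging)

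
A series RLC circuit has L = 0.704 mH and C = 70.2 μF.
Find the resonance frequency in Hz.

Step 1 — Resonance condition Im(Z)=0 gives ω₀ = 1/√(LC).
Step 2 — ω₀ = 1/√(0.000704·7.02e-05) = 4498 rad/s.
Step 3 — f₀ = ω₀/(2π) = 715.9 Hz.

f₀ = 715.9 Hz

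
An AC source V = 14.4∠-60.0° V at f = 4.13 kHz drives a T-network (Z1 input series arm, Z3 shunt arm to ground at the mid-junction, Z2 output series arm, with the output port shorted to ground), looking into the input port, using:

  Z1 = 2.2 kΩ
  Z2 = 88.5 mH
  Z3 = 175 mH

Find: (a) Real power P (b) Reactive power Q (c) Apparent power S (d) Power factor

Step 1 — Angular frequency: ω = 2π·f = 2π·4130 = 2.595e+04 rad/s.
Step 2 — Component impedances:
  Z1: Z = R = 2200 Ω
  Z2: Z = jωL = j·2.595e+04·0.0885 = 0 + j2297 Ω
  Z3: Z = jωL = j·2.595e+04·0.175 = 0 + j4541 Ω
Step 3 — With the output port shorted to ground, the output series arm Z2 runs from the junction to ground; the shunt arm Z3 also runs from the junction to ground. They appear in parallel: Z3 || Z2 = 0 + j1525 Ω.
Step 4 — Series with input arm Z1: Z_in = Z1 + (Z3 || Z2) = 2200 + j1525 Ω = 2677∠34.7° Ω.
Step 5 — Source phasor: V = 14.4∠-60.0° V = 7.2 - j12.47 V.
Step 6 — Current: I = V / Z = -0.0004438 - j0.005361 A = 0.005379∠-94.7° A.
Step 7 — Complex power: S = V·I* = 0.06366 + j0.04413 VA.
Step 8 — Real power: P = Re(S) = 0.06366 W.
Step 9 — Reactive power: Q = Im(S) = 0.04413 VAR.
Step 10 — Apparent power: |S| = 0.07746 VA.
Step 11 — Power factor: PF = P/|S| = 0.8218 (lagging).

(a) P = 0.06366 W  (b) Q = 0.04413 VAR  (c) S = 0.07746 VA  (d) PF = 0.8218 (lagging)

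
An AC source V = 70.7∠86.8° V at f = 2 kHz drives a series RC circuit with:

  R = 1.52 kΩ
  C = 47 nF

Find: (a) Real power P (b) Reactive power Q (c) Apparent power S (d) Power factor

Step 1 — Angular frequency: ω = 2π·f = 2π·2000 = 1.257e+04 rad/s.
Step 2 — Component impedances:
  R: Z = R = 1520 Ω
  C: Z = 1/(jωC) = -j/(ω·C) = 0 - j1693 Ω
Step 3 — Series combination: Z_total = R + C = 1520 - j1693 Ω = 2275∠-48.1° Ω.
Step 4 — Source phasor: V = 70.7∠86.8° V = 3.947 + j70.59 V.
Step 5 — Current: I = V / Z = -0.02193 + j0.02202 A = 0.03107∠134.9° A.
Step 6 — Complex power: S = V·I* = 1.468 - j1.635 VA.
Step 7 — Real power: P = Re(S) = 1.468 W.
Step 8 — Reactive power: Q = Im(S) = -1.635 VAR.
Step 9 — Apparent power: |S| = 2.197 VA.
Step 10 — Power factor: PF = P/|S| = 0.668 (leading).

(a) P = 1.468 W  (b) Q = -1.635 VAR  (c) S = 2.197 VA  (d) PF = 0.668 (leading)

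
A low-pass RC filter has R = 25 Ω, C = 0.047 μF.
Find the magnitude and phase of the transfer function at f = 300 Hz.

Step 1 — Angular frequency: ω = 2π·300 = 1885 rad/s.
Step 2 — Transfer function: H(jω) = 1/(1 + jωRC).
Step 3 — Denominator: 1 + jωRC = 1 + j·1885·25·4.7e-08 = 1 + j0.002215.
Step 4 — H = 1 - j0.002215.
Step 5 — Magnitude: |H| = 1 (-0.0 dB); phase: φ = -0.1°.

|H| = 1 (-0.0 dB), φ = -0.1°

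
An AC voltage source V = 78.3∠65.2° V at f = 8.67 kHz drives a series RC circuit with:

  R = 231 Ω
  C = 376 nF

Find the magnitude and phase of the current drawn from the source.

Step 1 — Angular frequency: ω = 2π·f = 2π·8670 = 5.448e+04 rad/s.
Step 2 — Component impedances:
  R: Z = R = 231 Ω
  C: Z = 1/(jωC) = -j/(ω·C) = 0 - j48.82 Ω
Step 3 — Series combination: Z_total = R + C = 231 - j48.82 Ω = 236.1∠-11.9° Ω.
Step 4 — Source phasor: V = 78.3∠65.2° V = 32.84 + j71.08 V.
Step 5 — Ohm's law: I = V / Z_total = (32.84 + j71.08) / (231 - j48.82) = 0.07385 + j0.3233 A.
Step 6 — Convert to polar: |I| = 0.3316 A, ∠I = 77.1°.

I = 0.3316∠77.1° A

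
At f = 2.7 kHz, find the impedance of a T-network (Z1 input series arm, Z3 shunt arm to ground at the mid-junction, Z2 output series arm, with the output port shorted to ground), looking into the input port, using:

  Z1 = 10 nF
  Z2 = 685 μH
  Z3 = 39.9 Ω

Step 1 — Angular frequency: ω = 2π·f = 2π·2700 = 1.696e+04 rad/s.
Step 2 — Component impedances:
  Z1: Z = 1/(jωC) = -j/(ω·C) = 0 - j5895 Ω
  Z2: Z = jωL = j·1.696e+04·0.000685 = 0 + j11.62 Ω
  Z3: Z = R = 39.9 Ω
Step 3 — With the output port shorted to ground, the output series arm Z2 runs from the junction to ground; the shunt arm Z3 also runs from the junction to ground. They appear in parallel: Z3 || Z2 = 3.12 + j10.71 Ω.
Step 4 — Series with input arm Z1: Z_in = Z1 + (Z3 || Z2) = 3.12 - j5884 Ω = 5884∠-90.0° Ω.

Z = 3.12 - j5884 Ω = 5884∠-90.0° Ω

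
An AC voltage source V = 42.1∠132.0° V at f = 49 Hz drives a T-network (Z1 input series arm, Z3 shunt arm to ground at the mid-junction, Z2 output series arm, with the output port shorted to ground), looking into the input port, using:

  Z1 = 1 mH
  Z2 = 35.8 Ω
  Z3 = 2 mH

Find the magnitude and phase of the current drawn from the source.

Step 1 — Angular frequency: ω = 2π·f = 2π·49 = 307.9 rad/s.
Step 2 — Component impedances:
  Z1: Z = jωL = j·307.9·0.001 = 0 + j0.3079 Ω
  Z2: Z = R = 35.8 Ω
  Z3: Z = jωL = j·307.9·0.002 = 0 + j0.6158 Ω
Step 3 — With the output port shorted to ground, the output series arm Z2 runs from the junction to ground; the shunt arm Z3 also runs from the junction to ground. They appear in parallel: Z3 || Z2 = 0.01059 + j0.6156 Ω.
Step 4 — Series with input arm Z1: Z_in = Z1 + (Z3 || Z2) = 0.01059 + j0.9234 Ω = 0.9235∠89.3° Ω.
Step 5 — Source phasor: V = 42.1∠132.0° V = -28.17 + j31.29 V.
Step 6 — Ohm's law: I = V / Z_total = (-28.17 + j31.29) / (0.01059 + j0.9234) = 33.53 + j30.89 A.
Step 7 — Convert to polar: |I| = 45.59 A, ∠I = 42.7°.

I = 45.59∠42.7° A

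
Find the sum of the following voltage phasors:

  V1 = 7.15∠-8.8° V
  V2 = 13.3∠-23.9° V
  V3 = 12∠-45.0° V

Step 1 — Convert each phasor to rectangular form:
  V1 = 7.15·(cos(-8.8°) + j·sin(-8.8°)) = 7.066 - j1.094 V
  V2 = 13.3·(cos(-23.9°) + j·sin(-23.9°)) = 12.16 - j5.388 V
  V3 = 12·(cos(-45.0°) + j·sin(-45.0°)) = 8.485 - j8.485 V
Step 2 — Sum components: V_total = 27.71 - j14.97 V.
Step 3 — Convert to polar: |V_total| = 31.49 V, ∠V_total = -28.4°.

V_total = 31.49∠-28.4° V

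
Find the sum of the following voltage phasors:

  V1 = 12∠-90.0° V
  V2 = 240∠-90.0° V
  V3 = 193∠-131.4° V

Step 1 — Convert each phasor to rectangular form:
  V1 = 12·(cos(-90.0°) + j·sin(-90.0°)) = 0 - j12 V
  V2 = 240·(cos(-90.0°) + j·sin(-90.0°)) = 0 - j240 V
  V3 = 193·(cos(-131.4°) + j·sin(-131.4°)) = -127.6 - j144.8 V
Step 2 — Sum components: V_total = -127.6 - j396.8 V.
Step 3 — Convert to polar: |V_total| = 416.8 V, ∠V_total = -107.8°.

V_total = 416.8∠-107.8° V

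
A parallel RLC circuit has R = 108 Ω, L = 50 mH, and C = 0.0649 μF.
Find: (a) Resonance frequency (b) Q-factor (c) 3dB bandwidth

Step 1 — Resonance: ω₀ = 1/√(LC) = 1/√(0.05·6.49e-08) = 1.755e+04 rad/s.
Step 2 — f₀ = ω₀/(2π) = 2794 Hz.
Step 3 — Parallel Q: Q = R/(ω₀L) = 108/(1.755e+04·0.05) = 0.123.
Step 4 — Bandwidth: Δω = ω₀/Q = 1.427e+05 rad/s; BW = Δω/(2π) = 2.271e+04 Hz.

(a) f₀ = 2794 Hz  (b) Q = 0.123  (c) BW = 2.271e+04 Hz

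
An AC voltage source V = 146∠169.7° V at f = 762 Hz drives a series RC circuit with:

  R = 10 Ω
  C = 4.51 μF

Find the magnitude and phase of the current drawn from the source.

Step 1 — Angular frequency: ω = 2π·f = 2π·762 = 4788 rad/s.
Step 2 — Component impedances:
  R: Z = R = 10 Ω
  C: Z = 1/(jωC) = -j/(ω·C) = 0 - j46.31 Ω
Step 3 — Series combination: Z_total = R + C = 10 - j46.31 Ω = 47.38∠-77.8° Ω.
Step 4 — Source phasor: V = 146∠169.7° V = -143.6 + j26.11 V.
Step 5 — Ohm's law: I = V / Z_total = (-143.6 + j26.11) / (10 - j46.31) = -1.178 - j2.847 A.
Step 6 — Convert to polar: |I| = 3.082 A, ∠I = -112.5°.

I = 3.082∠-112.5° A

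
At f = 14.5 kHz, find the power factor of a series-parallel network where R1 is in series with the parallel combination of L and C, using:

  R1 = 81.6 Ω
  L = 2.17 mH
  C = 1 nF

Step 1 — Angular frequency: ω = 2π·f = 2π·1.45e+04 = 9.111e+04 rad/s.
Step 2 — Component impedances:
  R1: Z = R = 81.6 Ω
  L: Z = jωL = j·9.111e+04·0.00217 = 0 + j197.7 Ω
  C: Z = 1/(jωC) = -j/(ω·C) = 0 - j1.098e+04 Ω
Step 3 — Parallel branch: L || C = 1/(1/L + 1/C) = 0 + j201.3 Ω.
Step 4 — Series with R1: Z_total = R1 + (L || C) = 81.6 + j201.3 Ω = 217.2∠67.9° Ω.
Step 5 — Power factor: PF = cos(φ) = Re(Z)/|Z| = 81.6/217.23 = 0.3756.
Step 6 — Type: Im(Z) = 201.3 ⇒ lagging (phase φ = 67.9°).

PF = 0.3756 (lagging, φ = 67.9°)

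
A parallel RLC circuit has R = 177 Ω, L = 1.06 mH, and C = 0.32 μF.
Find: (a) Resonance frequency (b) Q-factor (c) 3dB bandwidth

Step 1 — Resonance: ω₀ = 1/√(LC) = 1/√(0.00106·3.2e-07) = 5.43e+04 rad/s.
Step 2 — f₀ = ω₀/(2π) = 8642 Hz.
Step 3 — Parallel Q: Q = R/(ω₀L) = 177/(5.43e+04·0.00106) = 3.075.
Step 4 — Bandwidth: Δω = ω₀/Q = 1.766e+04 rad/s; BW = Δω/(2π) = 2810 Hz.

(a) f₀ = 8642 Hz  (b) Q = 3.075  (c) BW = 2810 Hz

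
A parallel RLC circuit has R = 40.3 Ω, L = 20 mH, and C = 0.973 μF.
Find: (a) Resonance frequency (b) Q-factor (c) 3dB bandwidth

Step 1 — Resonance: ω₀ = 1/√(LC) = 1/√(0.02·9.73e-07) = 7169 rad/s.
Step 2 — f₀ = ω₀/(2π) = 1141 Hz.
Step 3 — Parallel Q: Q = R/(ω₀L) = 40.3/(7169·0.02) = 0.2811.
Step 4 — Bandwidth: Δω = ω₀/Q = 2.55e+04 rad/s; BW = Δω/(2π) = 4059 Hz.

(a) f₀ = 1141 Hz  (b) Q = 0.2811  (c) BW = 4059 Hz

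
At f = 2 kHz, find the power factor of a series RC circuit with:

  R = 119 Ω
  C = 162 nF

Step 1 — Angular frequency: ω = 2π·f = 2π·2000 = 1.257e+04 rad/s.
Step 2 — Component impedances:
  R: Z = R = 119 Ω
  C: Z = 1/(jωC) = -j/(ω·C) = 0 - j491.2 Ω
Step 3 — Series combination: Z_total = R + C = 119 - j491.2 Ω = 505.4∠-76.4° Ω.
Step 4 — Power factor: PF = cos(φ) = Re(Z)/|Z| = 119/505.43 = 0.2354.
Step 5 — Type: Im(Z) = -491.2 ⇒ leading (phase φ = -76.4°).

PF = 0.2354 (leading, φ = -76.4°)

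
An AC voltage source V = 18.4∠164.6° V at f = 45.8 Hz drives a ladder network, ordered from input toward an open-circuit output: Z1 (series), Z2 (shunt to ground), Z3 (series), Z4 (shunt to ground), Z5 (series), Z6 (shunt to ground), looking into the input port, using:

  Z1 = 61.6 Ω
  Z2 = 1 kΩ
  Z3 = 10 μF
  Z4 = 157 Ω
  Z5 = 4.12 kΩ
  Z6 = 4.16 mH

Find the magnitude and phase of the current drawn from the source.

Step 1 — Angular frequency: ω = 2π·f = 2π·45.8 = 287.8 rad/s.
Step 2 — Component impedances:
  Z1: Z = R = 61.6 Ω
  Z2: Z = R = 1000 Ω
  Z3: Z = 1/(jωC) = -j/(ω·C) = 0 - j347.5 Ω
  Z4: Z = R = 157 Ω
  Z5: Z = R = 4120 Ω
  Z6: Z = jωL = j·287.8·0.00416 = 0 + j1.197 Ω
Step 3 — Ladder network (open output): work backward from the far end, alternating series and parallel combinations. Z_in = 265.5 - j240.3 Ω = 358.1∠-42.1° Ω.
Step 4 — Source phasor: V = 18.4∠164.6° V = -17.74 + j4.886 V.
Step 5 — Ohm's law: I = V / Z_total = (-17.74 + j4.886) / (265.5 - j240.3) = -0.04588 - j0.02313 A.
Step 6 — Convert to polar: |I| = 0.05138 A, ∠I = -153.3°.

I = 0.05138∠-153.3° A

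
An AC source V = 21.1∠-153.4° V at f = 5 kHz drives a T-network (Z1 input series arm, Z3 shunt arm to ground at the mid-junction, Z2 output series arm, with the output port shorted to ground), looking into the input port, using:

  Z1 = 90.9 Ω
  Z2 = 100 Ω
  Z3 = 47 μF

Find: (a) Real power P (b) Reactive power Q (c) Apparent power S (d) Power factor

Step 1 — Angular frequency: ω = 2π·f = 2π·5000 = 3.142e+04 rad/s.
Step 2 — Component impedances:
  Z1: Z = R = 90.9 Ω
  Z2: Z = R = 100 Ω
  Z3: Z = 1/(jωC) = -j/(ω·C) = 0 - j0.6773 Ω
Step 3 — With the output port shorted to ground, the output series arm Z2 runs from the junction to ground; the shunt arm Z3 also runs from the junction to ground. They appear in parallel: Z3 || Z2 = 0.004587 - j0.6772 Ω.
Step 4 — Series with input arm Z1: Z_in = Z1 + (Z3 || Z2) = 90.9 - j0.6772 Ω = 90.91∠-0.4° Ω.
Step 5 — Source phasor: V = 21.1∠-153.4° V = -18.87 - j9.448 V.
Step 6 — Current: I = V / Z = -0.2068 - j0.1055 A = 0.2321∠-153.0° A.
Step 7 — Complex power: S = V·I* = 4.897 - j0.03648 VA.
Step 8 — Real power: P = Re(S) = 4.897 W.
Step 9 — Reactive power: Q = Im(S) = -0.03648 VAR.
Step 10 — Apparent power: |S| = 4.897 VA.
Step 11 — Power factor: PF = P/|S| = 1 (leading).

(a) P = 4.897 W  (b) Q = -0.03648 VAR  (c) S = 4.897 VA  (d) PF = 1 (leading)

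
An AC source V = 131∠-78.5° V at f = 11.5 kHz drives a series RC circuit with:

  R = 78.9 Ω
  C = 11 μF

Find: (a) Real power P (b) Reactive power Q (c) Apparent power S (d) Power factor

Step 1 — Angular frequency: ω = 2π·f = 2π·1.15e+04 = 7.226e+04 rad/s.
Step 2 — Component impedances:
  R: Z = R = 78.9 Ω
  C: Z = 1/(jωC) = -j/(ω·C) = 0 - j1.258 Ω
Step 3 — Series combination: Z_total = R + C = 78.9 - j1.258 Ω = 78.91∠-0.9° Ω.
Step 4 — Source phasor: V = 131∠-78.5° V = 26.12 - j128.4 V.
Step 5 — Current: I = V / Z = 0.3569 - j1.621 A = 1.66∠-77.6° A.
Step 6 — Complex power: S = V·I* = 217.4 - j3.467 VA.
Step 7 — Real power: P = Re(S) = 217.4 W.
Step 8 — Reactive power: Q = Im(S) = -3.467 VAR.
Step 9 — Apparent power: |S| = 217.5 VA.
Step 10 — Power factor: PF = P/|S| = 0.9999 (leading).

(a) P = 217.4 W  (b) Q = -3.467 VAR  (c) S = 217.5 VA  (d) PF = 0.9999 (leading)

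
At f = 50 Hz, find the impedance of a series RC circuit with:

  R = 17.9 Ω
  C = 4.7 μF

Step 1 — Angular frequency: ω = 2π·f = 2π·50 = 314.2 rad/s.
Step 2 — Component impedances:
  R: Z = R = 17.9 Ω
  C: Z = 1/(jωC) = -j/(ω·C) = 0 - j677.3 Ω
Step 3 — Series combination: Z_total = R + C = 17.9 - j677.3 Ω = 677.5∠-88.5° Ω.

Z = 17.9 - j677.3 Ω = 677.5∠-88.5° Ω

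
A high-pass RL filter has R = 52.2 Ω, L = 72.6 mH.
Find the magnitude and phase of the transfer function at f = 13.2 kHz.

Step 1 — Angular frequency: ω = 2π·1.32e+04 = 8.294e+04 rad/s.
Step 2 — Transfer function: H(jω) = jωL/(R + jωL).
Step 3 — Numerator jωL = j·6021; denominator R + jωL = 52.2 + j6021.
Step 4 — H = 0.9999 + j0.008669.
Step 5 — Magnitude: |H| = 1 (-0.0 dB); phase: φ = 0.5°.

|H| = 1 (-0.0 dB), φ = 0.5°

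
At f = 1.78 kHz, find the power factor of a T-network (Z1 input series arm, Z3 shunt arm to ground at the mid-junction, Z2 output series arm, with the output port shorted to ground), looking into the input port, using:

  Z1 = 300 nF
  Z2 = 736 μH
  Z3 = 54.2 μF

Step 1 — Angular frequency: ω = 2π·f = 2π·1780 = 1.118e+04 rad/s.
Step 2 — Component impedances:
  Z1: Z = 1/(jωC) = -j/(ω·C) = 0 - j298 Ω
  Z2: Z = jωL = j·1.118e+04·0.000736 = 0 + j8.231 Ω
  Z3: Z = 1/(jωC) = -j/(ω·C) = 0 - j1.65 Ω
Step 3 — With the output port shorted to ground, the output series arm Z2 runs from the junction to ground; the shunt arm Z3 also runs from the junction to ground. They appear in parallel: Z3 || Z2 = 0 - j2.063 Ω.
Step 4 — Series with input arm Z1: Z_in = Z1 + (Z3 || Z2) = 0 - j300.1 Ω = 300.1∠-90.0° Ω.
Step 5 — Power factor: PF = cos(φ) = Re(Z)/|Z| = 0/300.1 = 0.
Step 6 — Type: Im(Z) = -300.1 ⇒ leading (phase φ = -90.0°).

PF = 0 (leading, φ = -90.0°)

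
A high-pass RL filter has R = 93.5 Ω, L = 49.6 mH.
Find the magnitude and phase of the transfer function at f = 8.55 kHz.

Step 1 — Angular frequency: ω = 2π·8550 = 5.372e+04 rad/s.
Step 2 — Transfer function: H(jω) = jωL/(R + jωL).
Step 3 — Numerator jωL = j·2665; denominator R + jωL = 93.5 + j2665.
Step 4 — H = 0.9988 + j0.03505.
Step 5 — Magnitude: |H| = 0.9994 (-0.0 dB); phase: φ = 2.0°.

|H| = 0.9994 (-0.0 dB), φ = 2.0°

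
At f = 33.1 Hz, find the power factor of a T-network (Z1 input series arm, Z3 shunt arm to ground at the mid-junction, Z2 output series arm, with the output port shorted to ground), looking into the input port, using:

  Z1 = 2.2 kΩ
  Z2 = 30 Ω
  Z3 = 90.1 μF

Step 1 — Angular frequency: ω = 2π·f = 2π·33.1 = 208 rad/s.
Step 2 — Component impedances:
  Z1: Z = R = 2200 Ω
  Z2: Z = R = 30 Ω
  Z3: Z = 1/(jωC) = -j/(ω·C) = 0 - j53.37 Ω
Step 3 — With the output port shorted to ground, the output series arm Z2 runs from the junction to ground; the shunt arm Z3 also runs from the junction to ground. They appear in parallel: Z3 || Z2 = 22.8 - j12.81 Ω.
Step 4 — Series with input arm Z1: Z_in = Z1 + (Z3 || Z2) = 2223 - j12.81 Ω = 2223∠-0.3° Ω.
Step 5 — Power factor: PF = cos(φ) = Re(Z)/|Z| = 2223/2223 = 1.
Step 6 — Type: Im(Z) = -12.81 ⇒ leading (phase φ = -0.3°).

PF = 1 (leading, φ = -0.3°)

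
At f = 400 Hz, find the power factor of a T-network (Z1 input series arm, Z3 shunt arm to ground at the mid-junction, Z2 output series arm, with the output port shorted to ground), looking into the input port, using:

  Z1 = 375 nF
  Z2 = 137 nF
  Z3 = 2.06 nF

Step 1 — Angular frequency: ω = 2π·f = 2π·400 = 2513 rad/s.
Step 2 — Component impedances:
  Z1: Z = 1/(jωC) = -j/(ω·C) = 0 - j1061 Ω
  Z2: Z = 1/(jωC) = -j/(ω·C) = 0 - j2904 Ω
  Z3: Z = 1/(jωC) = -j/(ω·C) = 0 - j1.931e+05 Ω
Step 3 — With the output port shorted to ground, the output series arm Z2 runs from the junction to ground; the shunt arm Z3 also runs from the junction to ground. They appear in parallel: Z3 || Z2 = 0 - j2861 Ω.
Step 4 — Series with input arm Z1: Z_in = Z1 + (Z3 || Z2) = 0 - j3922 Ω = 3922∠-90.0° Ω.
Step 5 — Power factor: PF = cos(φ) = Re(Z)/|Z| = 0/3922 = 0.
Step 6 — Type: Im(Z) = -3922 ⇒ leading (phase φ = -90.0°).

PF = 0 (leading, φ = -90.0°)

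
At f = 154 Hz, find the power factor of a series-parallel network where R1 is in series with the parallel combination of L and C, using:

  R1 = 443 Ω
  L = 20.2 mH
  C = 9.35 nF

Step 1 — Angular frequency: ω = 2π·f = 2π·154 = 967.6 rad/s.
Step 2 — Component impedances:
  R1: Z = R = 443 Ω
  L: Z = jωL = j·967.6·0.0202 = 0 + j19.55 Ω
  C: Z = 1/(jωC) = -j/(ω·C) = 0 - j1.105e+05 Ω
Step 3 — Parallel branch: L || C = 1/(1/L + 1/C) = 0 + j19.55 Ω.
Step 4 — Series with R1: Z_total = R1 + (L || C) = 443 + j19.55 Ω = 443.4∠2.5° Ω.
Step 5 — Power factor: PF = cos(φ) = Re(Z)/|Z| = 443/443.43 = 0.999.
Step 6 — Type: Im(Z) = 19.55 ⇒ lagging (phase φ = 2.5°).

PF = 0.999 (lagging, φ = 2.5°)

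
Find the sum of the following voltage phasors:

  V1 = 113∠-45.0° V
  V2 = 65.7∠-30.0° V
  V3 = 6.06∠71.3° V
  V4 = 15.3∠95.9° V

Step 1 — Convert each phasor to rectangular form:
  V1 = 113·(cos(-45.0°) + j·sin(-45.0°)) = 79.9 - j79.9 V
  V2 = 65.7·(cos(-30.0°) + j·sin(-30.0°)) = 56.9 - j32.85 V
  V3 = 6.06·(cos(71.3°) + j·sin(71.3°)) = 1.943 + j5.74 V
  V4 = 15.3·(cos(95.9°) + j·sin(95.9°)) = -1.573 + j15.22 V
Step 2 — Sum components: V_total = 137.2 - j91.79 V.
Step 3 — Convert to polar: |V_total| = 165.1 V, ∠V_total = -33.8°.

V_total = 165.1∠-33.8° V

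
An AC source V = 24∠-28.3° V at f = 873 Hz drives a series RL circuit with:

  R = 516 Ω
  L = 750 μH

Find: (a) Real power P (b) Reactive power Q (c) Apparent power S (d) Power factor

Step 1 — Angular frequency: ω = 2π·f = 2π·873 = 5485 rad/s.
Step 2 — Component impedances:
  R: Z = R = 516 Ω
  L: Z = jωL = j·5485·0.00075 = 0 + j4.114 Ω
Step 3 — Series combination: Z_total = R + L = 516 + j4.114 Ω = 516∠0.5° Ω.
Step 4 — Source phasor: V = 24∠-28.3° V = 21.13 - j11.38 V.
Step 5 — Current: I = V / Z = 0.04077 - j0.02238 A = 0.04651∠-28.8° A.
Step 6 — Complex power: S = V·I* = 1.116 + j0.008899 VA.
Step 7 — Real power: P = Re(S) = 1.116 W.
Step 8 — Reactive power: Q = Im(S) = 0.008899 VAR.
Step 9 — Apparent power: |S| = 1.116 VA.
Step 10 — Power factor: PF = P/|S| = 1 (lagging).

(a) P = 1.116 W  (b) Q = 0.008899 VAR  (c) S = 1.116 VA  (d) PF = 1 (lagging)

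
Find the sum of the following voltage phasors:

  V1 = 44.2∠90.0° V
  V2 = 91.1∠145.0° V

Step 1 — Convert each phasor to rectangular form:
  V1 = 44.2·(cos(90.0°) + j·sin(90.0°)) = 0 + j44.2 V
  V2 = 91.1·(cos(145.0°) + j·sin(145.0°)) = -74.62 + j52.25 V
Step 2 — Sum components: V_total = -74.62 + j96.45 V.
Step 3 — Convert to polar: |V_total| = 122 V, ∠V_total = 127.7°.

V_total = 122∠127.7° V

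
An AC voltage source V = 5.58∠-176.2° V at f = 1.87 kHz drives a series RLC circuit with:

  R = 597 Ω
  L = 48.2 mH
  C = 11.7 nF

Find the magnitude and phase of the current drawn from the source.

Step 1 — Angular frequency: ω = 2π·f = 2π·1870 = 1.175e+04 rad/s.
Step 2 — Component impedances:
  R: Z = R = 597 Ω
  L: Z = jωL = j·1.175e+04·0.0482 = 0 + j566.3 Ω
  C: Z = 1/(jωC) = -j/(ω·C) = 0 - j7274 Ω
Step 3 — Series combination: Z_total = R + L + C = 597 - j6708 Ω = 6735∠-84.9° Ω.
Step 4 — Source phasor: V = 5.58∠-176.2° V = -5.568 - j0.3698 V.
Step 5 — Ohm's law: I = V / Z_total = (-5.568 - j0.3698) / (597 - j6708) = -1.859e-05 - j0.0008284 A.
Step 6 — Convert to polar: |I| = 0.0008286 A, ∠I = -91.3°.

I = 0.0008286∠-91.3° A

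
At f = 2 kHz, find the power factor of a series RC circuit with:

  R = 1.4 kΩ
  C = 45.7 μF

Step 1 — Angular frequency: ω = 2π·f = 2π·2000 = 1.257e+04 rad/s.
Step 2 — Component impedances:
  R: Z = R = 1400 Ω
  C: Z = 1/(jωC) = -j/(ω·C) = 0 - j1.741 Ω
Step 3 — Series combination: Z_total = R + C = 1400 - j1.741 Ω = 1400∠-0.1° Ω.
Step 4 — Power factor: PF = cos(φ) = Re(Z)/|Z| = 1400/1400 = 1.
Step 5 — Type: Im(Z) = -1.741 ⇒ leading (phase φ = -0.1°).

PF = 1 (leading, φ = -0.1°)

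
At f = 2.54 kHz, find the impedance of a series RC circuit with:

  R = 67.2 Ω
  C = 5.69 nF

Step 1 — Angular frequency: ω = 2π·f = 2π·2540 = 1.596e+04 rad/s.
Step 2 — Component impedances:
  R: Z = R = 67.2 Ω
  C: Z = 1/(jωC) = -j/(ω·C) = 0 - j1.101e+04 Ω
Step 3 — Series combination: Z_total = R + C = 67.2 - j1.101e+04 Ω = 1.101e+04∠-89.7° Ω.

Z = 67.2 - j1.101e+04 Ω = 1.101e+04∠-89.7° Ω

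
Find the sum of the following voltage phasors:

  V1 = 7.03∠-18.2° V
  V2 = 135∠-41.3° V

Step 1 — Convert each phasor to rectangular form:
  V1 = 7.03·(cos(-18.2°) + j·sin(-18.2°)) = 6.678 - j2.196 V
  V2 = 135·(cos(-41.3°) + j·sin(-41.3°)) = 101.4 - j89.1 V
Step 2 — Sum components: V_total = 108.1 - j91.3 V.
Step 3 — Convert to polar: |V_total| = 141.5 V, ∠V_total = -40.2°.

V_total = 141.5∠-40.2° V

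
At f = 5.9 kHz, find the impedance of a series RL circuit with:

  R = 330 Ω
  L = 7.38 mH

Step 1 — Angular frequency: ω = 2π·f = 2π·5900 = 3.707e+04 rad/s.
Step 2 — Component impedances:
  R: Z = R = 330 Ω
  L: Z = jωL = j·3.707e+04·0.00738 = 0 + j273.6 Ω
Step 3 — Series combination: Z_total = R + L = 330 + j273.6 Ω = 428.7∠39.7° Ω.

Z = 330 + j273.6 Ω = 428.7∠39.7° Ω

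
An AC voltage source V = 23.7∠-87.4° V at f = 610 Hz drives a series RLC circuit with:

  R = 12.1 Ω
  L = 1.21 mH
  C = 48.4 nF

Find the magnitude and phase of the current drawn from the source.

Step 1 — Angular frequency: ω = 2π·f = 2π·610 = 3833 rad/s.
Step 2 — Component impedances:
  R: Z = R = 12.1 Ω
  L: Z = jωL = j·3833·0.00121 = 0 + j4.638 Ω
  C: Z = 1/(jωC) = -j/(ω·C) = 0 - j5391 Ω
Step 3 — Series combination: Z_total = R + L + C = 12.1 - j5386 Ω = 5386∠-89.9° Ω.
Step 4 — Source phasor: V = 23.7∠-87.4° V = 1.075 - j23.68 V.
Step 5 — Ohm's law: I = V / Z_total = (1.075 - j23.68) / (12.1 - j5386) = 0.004396 + j0.0001897 A.
Step 6 — Convert to polar: |I| = 0.0044 A, ∠I = 2.5°.

I = 0.0044∠2.5° A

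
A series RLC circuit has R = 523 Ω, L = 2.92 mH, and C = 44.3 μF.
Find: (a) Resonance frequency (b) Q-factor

Step 1 — Resonance condition Im(Z)=0 gives ω₀ = 1/√(LC).
Step 2 — ω₀ = 1/√(0.00292·4.43e-05) = 2780 rad/s.
Step 3 — f₀ = ω₀/(2π) = 442.5 Hz.
Step 4 — Series Q: Q = ω₀L/R = 2780·0.00292/523 = 0.01552.

(a) f₀ = 442.5 Hz  (b) Q = 0.01552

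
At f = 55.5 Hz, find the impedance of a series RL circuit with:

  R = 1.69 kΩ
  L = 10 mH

Step 1 — Angular frequency: ω = 2π·f = 2π·55.5 = 348.7 rad/s.
Step 2 — Component impedances:
  R: Z = R = 1690 Ω
  L: Z = jωL = j·348.7·0.01 = 0 + j3.487 Ω
Step 3 — Series combination: Z_total = R + L = 1690 + j3.487 Ω = 1690∠0.1° Ω.

Z = 1690 + j3.487 Ω = 1690∠0.1° Ω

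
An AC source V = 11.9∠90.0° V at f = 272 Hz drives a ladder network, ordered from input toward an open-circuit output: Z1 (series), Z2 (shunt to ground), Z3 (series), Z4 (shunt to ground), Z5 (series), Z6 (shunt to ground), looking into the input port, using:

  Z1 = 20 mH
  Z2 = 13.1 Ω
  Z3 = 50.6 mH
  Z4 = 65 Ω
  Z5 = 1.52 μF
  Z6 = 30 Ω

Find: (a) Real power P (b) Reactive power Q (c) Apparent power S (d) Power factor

Step 1 — Angular frequency: ω = 2π·f = 2π·272 = 1709 rad/s.
Step 2 — Component impedances:
  Z1: Z = jωL = j·1709·0.02 = 0 + j34.18 Ω
  Z2: Z = R = 13.1 Ω
  Z3: Z = jωL = j·1709·0.0506 = 0 + j86.48 Ω
  Z4: Z = R = 65 Ω
  Z5: Z = 1/(jωC) = -j/(ω·C) = 0 - j385 Ω
  Z6: Z = R = 30 Ω
Step 3 — Ladder network (open output): work backward from the far end, alternating series and parallel combinations. Z_in = 11.97 + j35.32 Ω = 37.29∠71.3° Ω.
Step 4 — Source phasor: V = 11.9∠90.0° V = 0 + j11.9 V.
Step 5 — Current: I = V / Z = 0.3022 + j0.1025 A = 0.3191∠18.7° A.
Step 6 — Complex power: S = V·I* = 1.219 + j3.596 VA.
Step 7 — Real power: P = Re(S) = 1.219 W.
Step 8 — Reactive power: Q = Im(S) = 3.596 VAR.
Step 9 — Apparent power: |S| = 3.797 VA.
Step 10 — Power factor: PF = P/|S| = 0.3211 (lagging).

(a) P = 1.219 W  (b) Q = 3.596 VAR  (c) S = 3.797 VA  (d) PF = 0.3211 (lagging)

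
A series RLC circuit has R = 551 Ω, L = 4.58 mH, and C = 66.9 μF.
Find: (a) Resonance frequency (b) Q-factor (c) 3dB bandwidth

Step 1 — Resonance: ω₀ = 1/√(LC) = 1/√(0.00458·6.69e-05) = 1807 rad/s.
Step 2 — f₀ = ω₀/(2π) = 287.5 Hz.
Step 3 — Series Q: Q = ω₀L/R = 1807·0.00458/551 = 0.01502.
Step 4 — Bandwidth: Δω = ω₀/Q = 1.203e+05 rad/s; BW = Δω/(2π) = 1.915e+04 Hz.

(a) f₀ = 287.5 Hz  (b) Q = 0.01502  (c) BW = 1.915e+04 Hz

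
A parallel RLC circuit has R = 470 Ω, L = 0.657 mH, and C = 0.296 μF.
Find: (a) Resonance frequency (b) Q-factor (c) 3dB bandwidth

Step 1 — Resonance: ω₀ = 1/√(LC) = 1/√(0.000657·2.96e-07) = 7.171e+04 rad/s.
Step 2 — f₀ = ω₀/(2π) = 1.141e+04 Hz.
Step 3 — Parallel Q: Q = R/(ω₀L) = 470/(7.171e+04·0.000657) = 9.976.
Step 4 — Bandwidth: Δω = ω₀/Q = 7188 rad/s; BW = Δω/(2π) = 1144 Hz.

(a) f₀ = 1.141e+04 Hz  (b) Q = 9.976  (c) BW = 1144 Hz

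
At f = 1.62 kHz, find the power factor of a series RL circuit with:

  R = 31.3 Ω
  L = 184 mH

Step 1 — Angular frequency: ω = 2π·f = 2π·1620 = 1.018e+04 rad/s.
Step 2 — Component impedances:
  R: Z = R = 31.3 Ω
  L: Z = jωL = j·1.018e+04·0.184 = 0 + j1873 Ω
Step 3 — Series combination: Z_total = R + L = 31.3 + j1873 Ω = 1873∠89.0° Ω.
Step 4 — Power factor: PF = cos(φ) = Re(Z)/|Z| = 31.3/1873 = 0.01671.
Step 5 — Type: Im(Z) = 1873 ⇒ lagging (phase φ = 89.0°).

PF = 0.01671 (lagging, φ = 89.0°)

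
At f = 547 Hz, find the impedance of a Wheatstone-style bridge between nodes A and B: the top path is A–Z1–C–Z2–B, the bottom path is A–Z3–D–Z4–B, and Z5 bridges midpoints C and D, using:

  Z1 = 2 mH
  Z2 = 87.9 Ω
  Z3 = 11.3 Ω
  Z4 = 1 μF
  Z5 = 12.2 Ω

Step 1 — Angular frequency: ω = 2π·f = 2π·547 = 3437 rad/s.
Step 2 — Component impedances:
  Z1: Z = jωL = j·3437·0.002 = 0 + j6.874 Ω
  Z2: Z = R = 87.9 Ω
  Z3: Z = R = 11.3 Ω
  Z4: Z = 1/(jωC) = -j/(ω·C) = 0 - j291 Ω
  Z5: Z = R = 12.2 Ω
Step 3 — Bridge requires nodal analysis (the Z5 bridge couples midpoints C and D, so the two paths cannot be reduced to a simple series/parallel combination). Setting node B to ground and injecting 1 A at node A, the 3-node admittance system at A, C, D solves to V_A = Z_AB = 83.55 - j18.91 Ω = 85.66∠-12.8° Ω.

Z = 83.55 - j18.91 Ω = 85.66∠-12.8° Ω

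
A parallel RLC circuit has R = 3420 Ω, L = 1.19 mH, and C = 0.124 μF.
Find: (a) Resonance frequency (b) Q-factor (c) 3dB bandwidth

Step 1 — Resonance: ω₀ = 1/√(LC) = 1/√(0.00119·1.24e-07) = 8.232e+04 rad/s.
Step 2 — f₀ = ω₀/(2π) = 1.31e+04 Hz.
Step 3 — Parallel Q: Q = R/(ω₀L) = 3420/(8.232e+04·0.00119) = 34.91.
Step 4 — Bandwidth: Δω = ω₀/Q = 2358 rad/s; BW = Δω/(2π) = 375.3 Hz.

(a) f₀ = 1.31e+04 Hz  (b) Q = 34.91  (c) BW = 375.3 Hz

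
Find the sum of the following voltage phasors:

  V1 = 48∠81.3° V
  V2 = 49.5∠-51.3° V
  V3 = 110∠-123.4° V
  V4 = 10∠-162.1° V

Step 1 — Convert each phasor to rectangular form:
  V1 = 48·(cos(81.3°) + j·sin(81.3°)) = 7.261 + j47.45 V
  V2 = 49.5·(cos(-51.3°) + j·sin(-51.3°)) = 30.95 - j38.63 V
  V3 = 110·(cos(-123.4°) + j·sin(-123.4°)) = -60.55 - j91.83 V
  V4 = 10·(cos(-162.1°) + j·sin(-162.1°)) = -9.516 - j3.074 V
Step 2 — Sum components: V_total = -31.86 - j86.09 V.
Step 3 — Convert to polar: |V_total| = 91.8 V, ∠V_total = -110.3°.

V_total = 91.8∠-110.3° V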